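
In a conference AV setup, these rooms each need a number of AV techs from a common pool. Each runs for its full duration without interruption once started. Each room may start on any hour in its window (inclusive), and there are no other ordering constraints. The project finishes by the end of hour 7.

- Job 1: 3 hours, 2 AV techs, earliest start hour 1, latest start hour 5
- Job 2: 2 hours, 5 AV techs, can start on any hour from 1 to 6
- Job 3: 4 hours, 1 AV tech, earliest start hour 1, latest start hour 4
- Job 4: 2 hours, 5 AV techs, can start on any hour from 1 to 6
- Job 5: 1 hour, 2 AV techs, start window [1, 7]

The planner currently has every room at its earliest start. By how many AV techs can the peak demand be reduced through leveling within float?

9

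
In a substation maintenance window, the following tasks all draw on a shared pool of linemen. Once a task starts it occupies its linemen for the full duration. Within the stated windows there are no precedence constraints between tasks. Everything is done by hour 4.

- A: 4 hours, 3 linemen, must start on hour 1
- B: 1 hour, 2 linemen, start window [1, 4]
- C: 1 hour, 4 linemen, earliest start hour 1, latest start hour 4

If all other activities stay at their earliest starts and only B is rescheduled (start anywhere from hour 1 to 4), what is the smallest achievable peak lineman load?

B@1: h1:9  h2:3  h3:3  h4:3 → peak 9
B@2: h1:7  h2:5  h3:3  h4:3 → peak 7
B@3: h1:7  h2:3  h3:5  h4:3 → peak 7
B@4: h1:7  h2:3  h3:3  h4:5 → peak 7
Best is B@2, peak 7.

7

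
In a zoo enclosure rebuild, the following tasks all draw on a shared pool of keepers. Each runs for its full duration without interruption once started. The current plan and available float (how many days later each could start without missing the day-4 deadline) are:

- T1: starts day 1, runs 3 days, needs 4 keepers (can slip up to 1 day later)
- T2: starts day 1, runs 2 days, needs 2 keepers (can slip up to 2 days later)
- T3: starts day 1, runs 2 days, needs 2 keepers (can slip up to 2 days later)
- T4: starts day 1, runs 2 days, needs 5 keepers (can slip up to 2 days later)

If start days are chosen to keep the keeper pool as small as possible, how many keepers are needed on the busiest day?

Early-start (T1@1, T2@1, T3@1, T4@1) gives peak 13: d1:13  d2:13  d3:4  d4:0.
Shift T4→3.
Schedule T1@1, T2@1, T3@1, T4@3: d1:8  d2:8  d3:9  d4:5 — peak 9.

9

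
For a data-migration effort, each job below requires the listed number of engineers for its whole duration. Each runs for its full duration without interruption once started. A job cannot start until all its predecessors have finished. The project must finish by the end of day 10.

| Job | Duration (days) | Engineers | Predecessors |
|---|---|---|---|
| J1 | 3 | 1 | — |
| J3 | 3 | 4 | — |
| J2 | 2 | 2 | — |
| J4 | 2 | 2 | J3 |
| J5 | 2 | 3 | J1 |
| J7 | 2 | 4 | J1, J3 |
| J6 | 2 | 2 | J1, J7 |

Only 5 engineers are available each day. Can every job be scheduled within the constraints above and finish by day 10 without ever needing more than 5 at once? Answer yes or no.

yes

Schedule J1@1, J3@1, J2@4, J4@4, J5@8, J7@6, J6@8: d1:5  d2:5  d3:5  d4:4  d5:4  d6:4  d7:4  d8:5  d9:5  d10:0 — peak 5 ≤ 5.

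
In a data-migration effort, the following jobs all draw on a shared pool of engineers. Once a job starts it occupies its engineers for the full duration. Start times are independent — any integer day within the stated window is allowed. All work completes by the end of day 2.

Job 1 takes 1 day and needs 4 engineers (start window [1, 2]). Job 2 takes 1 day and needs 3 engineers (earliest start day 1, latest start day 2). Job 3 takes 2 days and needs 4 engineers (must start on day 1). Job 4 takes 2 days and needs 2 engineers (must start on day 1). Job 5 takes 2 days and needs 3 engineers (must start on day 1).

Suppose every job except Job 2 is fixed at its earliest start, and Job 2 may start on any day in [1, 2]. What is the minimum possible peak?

13

Job 2@1: d1:16  d2:9 → peak 16
Job 2@2: d1:13  d2:12 → peak 13
Best is Job 2@2, peak 13.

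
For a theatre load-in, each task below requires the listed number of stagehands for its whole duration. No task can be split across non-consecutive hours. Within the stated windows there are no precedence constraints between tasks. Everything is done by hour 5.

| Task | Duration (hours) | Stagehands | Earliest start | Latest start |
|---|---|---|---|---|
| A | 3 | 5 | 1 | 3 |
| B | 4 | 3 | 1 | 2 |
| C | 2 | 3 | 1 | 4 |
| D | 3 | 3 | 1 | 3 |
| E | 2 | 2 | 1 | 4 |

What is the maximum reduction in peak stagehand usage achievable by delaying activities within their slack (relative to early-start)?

Early-start peak: h1:16  h2:16  h3:11  h4:3  h5:0 ⇒ 16.
Leveled (A@1, B@1, C@1, D@3, E@4): h1:11  h2:11  h3:11  h4:8  h5:5 ⇒ 11.
Reduction 16 − 11 = 5.

5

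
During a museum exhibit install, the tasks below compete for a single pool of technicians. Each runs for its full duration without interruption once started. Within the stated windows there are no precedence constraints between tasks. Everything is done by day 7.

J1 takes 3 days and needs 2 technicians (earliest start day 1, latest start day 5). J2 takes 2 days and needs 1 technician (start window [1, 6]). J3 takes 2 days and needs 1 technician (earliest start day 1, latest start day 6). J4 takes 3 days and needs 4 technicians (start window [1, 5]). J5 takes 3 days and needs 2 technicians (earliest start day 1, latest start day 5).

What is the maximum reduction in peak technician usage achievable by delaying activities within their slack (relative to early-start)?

5

Early-start peak: d1:10  d2:10  d3:8  d4:0  d5:0  d6:0  d7:0 ⇒ 10.
Leveled (J1@1, J2@1, J3@3, J4@4, J5@1): d1:5  d2:5  d3:5  d4:5  d5:4  d6:4  d7:0 ⇒ 5.
Reduction 10 − 5 = 5.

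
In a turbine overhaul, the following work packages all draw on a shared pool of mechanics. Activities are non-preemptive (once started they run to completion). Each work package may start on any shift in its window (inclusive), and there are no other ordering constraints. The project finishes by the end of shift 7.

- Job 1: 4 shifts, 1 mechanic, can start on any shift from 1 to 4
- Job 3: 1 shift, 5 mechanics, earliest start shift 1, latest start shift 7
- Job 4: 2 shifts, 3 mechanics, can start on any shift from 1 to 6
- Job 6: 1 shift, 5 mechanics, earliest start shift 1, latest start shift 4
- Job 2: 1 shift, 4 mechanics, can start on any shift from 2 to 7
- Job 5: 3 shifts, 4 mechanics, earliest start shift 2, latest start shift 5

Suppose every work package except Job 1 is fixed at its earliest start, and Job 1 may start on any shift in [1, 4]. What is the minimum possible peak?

13

Job 1@1: s1:14  s2:12  s3:5  s4:5  s5:0  s6:0  s7:0 → peak 14
Job 1@2: s1:13  s2:12  s3:5  s4:5  s5:1  s6:0  s7:0 → peak 13
Job 1@3: s1:13  s2:11  s3:5  s4:5  s5:1  s6:1  s7:0 → peak 13
Job 1@4: s1:13  s2:11  s3:4  s4:5  s5:1  s6:1  s7:1 → peak 13
Best is Job 1@2, peak 13.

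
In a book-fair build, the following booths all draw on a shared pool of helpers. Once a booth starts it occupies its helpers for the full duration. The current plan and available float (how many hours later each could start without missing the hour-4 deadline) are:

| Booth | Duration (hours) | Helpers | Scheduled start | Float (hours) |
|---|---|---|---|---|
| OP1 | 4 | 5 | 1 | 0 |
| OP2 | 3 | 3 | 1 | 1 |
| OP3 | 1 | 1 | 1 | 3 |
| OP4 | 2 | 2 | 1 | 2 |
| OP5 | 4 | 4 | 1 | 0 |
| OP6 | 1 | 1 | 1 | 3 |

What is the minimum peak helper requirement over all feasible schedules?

14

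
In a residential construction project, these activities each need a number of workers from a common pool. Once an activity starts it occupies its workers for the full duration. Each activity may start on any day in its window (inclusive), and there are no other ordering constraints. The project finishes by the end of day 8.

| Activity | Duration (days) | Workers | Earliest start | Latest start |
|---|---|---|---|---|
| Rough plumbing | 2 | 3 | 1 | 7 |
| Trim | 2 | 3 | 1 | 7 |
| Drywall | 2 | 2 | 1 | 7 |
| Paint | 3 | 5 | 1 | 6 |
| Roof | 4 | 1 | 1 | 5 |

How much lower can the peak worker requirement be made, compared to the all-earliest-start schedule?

8

Early-start peak: d1:14  d2:14  d3:6  d4:1  d5:0  d6:0  d7:0  d8:0 ⇒ 14.
Leveled (Rough plumbing@1, Trim@1, Drywall@3, Paint@5, Roof@3): d1:6  d2:6  d3:3  d4:3  d5:6  d6:6  d7:5  d8:0 ⇒ 6.
Reduction 14 − 6 = 8.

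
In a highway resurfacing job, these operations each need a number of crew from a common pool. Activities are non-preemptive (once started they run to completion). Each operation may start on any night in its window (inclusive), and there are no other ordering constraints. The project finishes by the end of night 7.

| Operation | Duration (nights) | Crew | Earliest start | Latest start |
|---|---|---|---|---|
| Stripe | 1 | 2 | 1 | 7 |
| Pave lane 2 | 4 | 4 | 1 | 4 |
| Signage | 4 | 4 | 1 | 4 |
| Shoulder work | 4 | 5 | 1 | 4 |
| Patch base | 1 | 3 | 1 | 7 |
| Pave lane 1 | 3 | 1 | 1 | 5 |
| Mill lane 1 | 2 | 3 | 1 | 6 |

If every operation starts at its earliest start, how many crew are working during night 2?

At early start, night 2 has: Pave lane 2, Signage, Shoulder work, Pave lane 1, Mill lane 1.
Demand: 4 + 4 + 5 + 1 + 3 = 17.

17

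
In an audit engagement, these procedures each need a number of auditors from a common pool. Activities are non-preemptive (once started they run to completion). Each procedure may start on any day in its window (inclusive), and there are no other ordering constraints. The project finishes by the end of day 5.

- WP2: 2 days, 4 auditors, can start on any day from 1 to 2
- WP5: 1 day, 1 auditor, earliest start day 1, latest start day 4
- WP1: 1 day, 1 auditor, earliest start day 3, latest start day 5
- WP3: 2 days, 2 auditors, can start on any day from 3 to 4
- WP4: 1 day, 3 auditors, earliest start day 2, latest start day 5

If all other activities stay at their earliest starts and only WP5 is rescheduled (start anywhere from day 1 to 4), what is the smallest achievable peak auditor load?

7

WP5@1: d1:5  d2:7  d3:3  d4:2  d5:0 → peak 7
WP5@2: d1:4  d2:8  d3:3  d4:2  d5:0 → peak 8
WP5@3: d1:4  d2:7  d3:4  d4:2  d5:0 → peak 7
WP5@4: d1:4  d2:7  d3:3  d4:3  d5:0 → peak 7
Best is WP5@1, peak 7.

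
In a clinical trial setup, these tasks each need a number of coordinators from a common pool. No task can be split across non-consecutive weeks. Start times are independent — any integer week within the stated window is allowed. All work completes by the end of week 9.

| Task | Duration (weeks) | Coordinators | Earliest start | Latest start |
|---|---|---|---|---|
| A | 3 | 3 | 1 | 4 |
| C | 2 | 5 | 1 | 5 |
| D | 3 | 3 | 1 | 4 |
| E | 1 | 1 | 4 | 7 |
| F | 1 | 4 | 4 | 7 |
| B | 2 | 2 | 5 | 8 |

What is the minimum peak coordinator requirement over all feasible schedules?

6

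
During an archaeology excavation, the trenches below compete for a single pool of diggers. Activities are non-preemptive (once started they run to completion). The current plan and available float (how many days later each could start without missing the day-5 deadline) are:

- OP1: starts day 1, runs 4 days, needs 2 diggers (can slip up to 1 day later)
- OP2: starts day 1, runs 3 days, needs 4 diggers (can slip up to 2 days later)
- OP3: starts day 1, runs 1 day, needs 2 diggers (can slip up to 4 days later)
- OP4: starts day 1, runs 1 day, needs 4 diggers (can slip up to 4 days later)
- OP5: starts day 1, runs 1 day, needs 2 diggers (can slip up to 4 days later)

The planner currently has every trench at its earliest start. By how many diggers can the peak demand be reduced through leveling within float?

Early-start peak: d1:14  d2:6  d3:6  d4:2  d5:0 ⇒ 14.
Leveled (OP1@1, OP2@1, OP3@4, OP4@5, OP5@4): d1:6  d2:6  d3:6  d4:6  d5:4 ⇒ 6.
Reduction 14 − 6 = 8.

8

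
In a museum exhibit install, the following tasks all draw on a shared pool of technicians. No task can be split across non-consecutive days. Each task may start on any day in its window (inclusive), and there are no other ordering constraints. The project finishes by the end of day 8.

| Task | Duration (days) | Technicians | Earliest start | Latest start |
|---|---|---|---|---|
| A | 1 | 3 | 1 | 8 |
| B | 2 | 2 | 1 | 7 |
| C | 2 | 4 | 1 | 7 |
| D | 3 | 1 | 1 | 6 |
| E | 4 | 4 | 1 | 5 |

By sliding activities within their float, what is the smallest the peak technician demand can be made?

Early-start (A@1, B@1, C@1, D@1, E@1) gives peak 14: d1:14  d2:11  d3:5  d4:4  d5:0  d6:0  d7:0  d8:0.
Shift C→3, D→2, E→5.
Schedule A@1, B@1, C@3, D@2, E@5: d1:5  d2:3  d3:5  d4:5  d5:4  d6:4  d7:4  d8:4 — peak 5.
Total technician-days = 34 over 8 days ⇒ peak ≥ ⌈34/8⌉ = 5, so 5 is optimal.

5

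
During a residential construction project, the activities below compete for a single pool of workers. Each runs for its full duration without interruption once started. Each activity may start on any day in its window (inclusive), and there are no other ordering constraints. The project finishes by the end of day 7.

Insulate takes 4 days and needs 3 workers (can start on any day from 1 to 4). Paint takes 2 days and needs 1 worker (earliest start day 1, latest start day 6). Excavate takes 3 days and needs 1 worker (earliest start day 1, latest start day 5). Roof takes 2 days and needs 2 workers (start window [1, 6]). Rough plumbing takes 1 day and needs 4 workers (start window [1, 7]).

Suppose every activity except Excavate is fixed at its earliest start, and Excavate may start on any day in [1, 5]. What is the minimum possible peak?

10

Excavate@1: d1:11  d2:7  d3:4  d4:3  d5:0  d6:0  d7:0 → peak 11
Excavate@2: d1:10  d2:7  d3:4  d4:4  d5:0  d6:0  d7:0 → peak 10
Excavate@3: d1:10  d2:6  d3:4  d4:4  d5:1  d6:0  d7:0 → peak 10
Excavate@4: d1:10  d2:6  d3:3  d4:4  d5:1  d6:1  d7:0 → peak 10
Excavate@5: d1:10  d2:6  d3:3  d4:3  d5:1  d6:1  d7:1 → peak 10
Best is Excavate@2, peak 10.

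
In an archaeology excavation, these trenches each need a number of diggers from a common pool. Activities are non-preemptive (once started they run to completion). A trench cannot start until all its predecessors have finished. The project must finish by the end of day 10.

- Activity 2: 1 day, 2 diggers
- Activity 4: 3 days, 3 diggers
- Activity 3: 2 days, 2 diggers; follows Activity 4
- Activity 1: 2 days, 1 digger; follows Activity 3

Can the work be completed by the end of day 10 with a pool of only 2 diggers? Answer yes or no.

no

The minimum achievable peak is 3; 2 < 3, so no feasible schedule stays within the cap.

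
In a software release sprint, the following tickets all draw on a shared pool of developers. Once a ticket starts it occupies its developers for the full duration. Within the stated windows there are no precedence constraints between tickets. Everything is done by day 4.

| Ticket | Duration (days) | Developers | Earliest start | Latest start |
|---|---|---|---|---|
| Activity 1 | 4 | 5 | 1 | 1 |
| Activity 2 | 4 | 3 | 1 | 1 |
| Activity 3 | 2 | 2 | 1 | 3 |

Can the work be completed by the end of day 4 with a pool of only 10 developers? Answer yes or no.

yes

Schedule Activity 1@1, Activity 2@1, Activity 3@1: d1:10  d2:10  d3:8  d4:8 — peak 10 ≤ 10.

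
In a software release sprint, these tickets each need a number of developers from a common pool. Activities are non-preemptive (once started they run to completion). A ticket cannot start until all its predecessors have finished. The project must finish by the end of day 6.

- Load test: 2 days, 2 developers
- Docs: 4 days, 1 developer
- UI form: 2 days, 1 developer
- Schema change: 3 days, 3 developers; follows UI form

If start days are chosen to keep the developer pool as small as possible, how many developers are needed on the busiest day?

4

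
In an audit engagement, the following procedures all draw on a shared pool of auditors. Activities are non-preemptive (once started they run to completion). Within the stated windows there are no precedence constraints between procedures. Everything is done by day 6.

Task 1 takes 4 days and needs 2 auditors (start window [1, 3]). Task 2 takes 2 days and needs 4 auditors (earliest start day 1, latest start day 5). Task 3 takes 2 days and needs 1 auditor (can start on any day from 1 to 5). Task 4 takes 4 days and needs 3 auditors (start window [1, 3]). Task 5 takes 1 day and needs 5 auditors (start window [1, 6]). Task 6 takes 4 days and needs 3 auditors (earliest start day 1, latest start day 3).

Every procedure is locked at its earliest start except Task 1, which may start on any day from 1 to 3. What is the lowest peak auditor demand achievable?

16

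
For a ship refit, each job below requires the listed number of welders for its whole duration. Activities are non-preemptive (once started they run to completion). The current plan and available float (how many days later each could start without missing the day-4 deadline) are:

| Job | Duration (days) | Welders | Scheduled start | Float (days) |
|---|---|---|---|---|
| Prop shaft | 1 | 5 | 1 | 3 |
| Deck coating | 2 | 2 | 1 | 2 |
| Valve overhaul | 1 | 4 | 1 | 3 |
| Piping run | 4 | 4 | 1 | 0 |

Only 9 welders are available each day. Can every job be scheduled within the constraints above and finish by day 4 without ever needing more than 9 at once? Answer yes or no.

yes

Schedule Prop shaft@1, Deck coating@2, Valve overhaul@4, Piping run@1: d1:9  d2:6  d3:6  d4:8 — peak 9 ≤ 9.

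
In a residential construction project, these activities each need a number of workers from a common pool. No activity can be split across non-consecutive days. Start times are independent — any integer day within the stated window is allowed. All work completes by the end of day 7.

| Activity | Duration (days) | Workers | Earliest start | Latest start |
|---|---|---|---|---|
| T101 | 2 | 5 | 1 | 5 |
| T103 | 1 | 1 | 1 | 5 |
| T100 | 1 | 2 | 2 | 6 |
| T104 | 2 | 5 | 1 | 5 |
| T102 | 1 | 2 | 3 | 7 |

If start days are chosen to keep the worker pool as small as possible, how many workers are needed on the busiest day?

5

Early-start (T101@1, T103@1, T100@2, T104@1, T102@3) gives peak 12: d1:11  d2:12  d3:2  d4:0  d5:0  d6:0  d7:0.
Shift T103→3, T100→3, T104→4.
Schedule T101@1, T103@3, T100@3, T104@4, T102@3: d1:5  d2:5  d3:5  d4:5  d5:5  d6:0  d7:0 — peak 5.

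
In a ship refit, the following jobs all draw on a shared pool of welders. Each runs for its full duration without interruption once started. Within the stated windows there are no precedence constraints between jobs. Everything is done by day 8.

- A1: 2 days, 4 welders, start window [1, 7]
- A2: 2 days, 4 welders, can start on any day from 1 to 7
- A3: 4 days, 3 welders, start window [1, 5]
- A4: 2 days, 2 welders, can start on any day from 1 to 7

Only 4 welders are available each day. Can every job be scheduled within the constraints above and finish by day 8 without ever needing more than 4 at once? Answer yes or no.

The minimum achievable peak is 5; 4 < 5, so no feasible schedule stays within the cap.

no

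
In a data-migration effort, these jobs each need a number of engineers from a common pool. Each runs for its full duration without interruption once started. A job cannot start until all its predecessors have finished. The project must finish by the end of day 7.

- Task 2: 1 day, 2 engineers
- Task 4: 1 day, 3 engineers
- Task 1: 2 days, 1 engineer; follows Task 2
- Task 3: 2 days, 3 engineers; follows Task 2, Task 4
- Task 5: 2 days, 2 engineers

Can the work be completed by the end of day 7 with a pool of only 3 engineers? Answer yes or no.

yes

Schedule Task 2@1, Task 4@2, Task 1@3, Task 3@5, Task 5@3: d1:2  d2:3  d3:3  d4:3  d5:3  d6:3  d7:0 — peak 3 ≤ 3.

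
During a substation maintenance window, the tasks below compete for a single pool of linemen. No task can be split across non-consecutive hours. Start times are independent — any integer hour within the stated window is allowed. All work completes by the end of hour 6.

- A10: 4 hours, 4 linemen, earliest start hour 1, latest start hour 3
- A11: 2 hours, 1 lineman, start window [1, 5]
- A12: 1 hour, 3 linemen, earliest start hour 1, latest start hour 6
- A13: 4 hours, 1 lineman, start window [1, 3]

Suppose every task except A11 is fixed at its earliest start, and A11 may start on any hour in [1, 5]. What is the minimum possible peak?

8

A11@1: h1:9  h2:6  h3:5  h4:5  h5:0  h6:0 → peak 9
A11@2: h1:8  h2:6  h3:6  h4:5  h5:0  h6:0 → peak 8
A11@3: h1:8  h2:5  h3:6  h4:6  h5:0  h6:0 → peak 8
A11@4: h1:8  h2:5  h3:5  h4:6  h5:1  h6:0 → peak 8
A11@5: h1:8  h2:5  h3:5  h4:5  h5:1  h6:1 → peak 8
Best is A11@2, peak 8.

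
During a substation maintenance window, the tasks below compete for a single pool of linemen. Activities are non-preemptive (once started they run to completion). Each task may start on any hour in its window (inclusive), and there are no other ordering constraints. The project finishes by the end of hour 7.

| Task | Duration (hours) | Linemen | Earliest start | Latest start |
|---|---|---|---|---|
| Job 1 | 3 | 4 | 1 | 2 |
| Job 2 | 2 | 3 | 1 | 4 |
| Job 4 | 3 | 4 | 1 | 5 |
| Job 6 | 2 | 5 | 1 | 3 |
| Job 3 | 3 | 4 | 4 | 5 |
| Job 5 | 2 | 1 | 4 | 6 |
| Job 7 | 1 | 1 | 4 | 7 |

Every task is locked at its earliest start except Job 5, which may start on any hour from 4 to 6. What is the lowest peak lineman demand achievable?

16

Job 5@4: h1:16  h2:16  h3:8  h4:6  h5:5  h6:4  h7:0 → peak 16
Job 5@5: h1:16  h2:16  h3:8  h4:5  h5:5  h6:5  h7:0 → peak 16
Job 5@6: h1:16  h2:16  h3:8  h4:5  h5:4  h6:5  h7:1 → peak 16
Best is Job 5@4, peak 16.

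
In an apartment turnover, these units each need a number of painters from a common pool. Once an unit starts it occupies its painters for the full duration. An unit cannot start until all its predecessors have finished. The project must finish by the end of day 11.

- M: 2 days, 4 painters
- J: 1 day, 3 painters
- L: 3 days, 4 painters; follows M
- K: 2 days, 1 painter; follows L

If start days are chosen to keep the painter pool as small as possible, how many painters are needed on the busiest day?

4

Early-start (M@1, J@1, L@3, K@6) gives peak 7: d1:7  d2:4  d3:4  d4:4  d5:4  d6:1  d7:1  d8:0  d9:0  d10:0  d11:0.
Shift J→3, L→4, K→7.
Schedule M@1, J@3, L@4, K@7: d1:4  d2:4  d3:3  d4:4  d5:4  d6:4  d7:1  d8:1  d9:0  d10:0  d11:0 — peak 4.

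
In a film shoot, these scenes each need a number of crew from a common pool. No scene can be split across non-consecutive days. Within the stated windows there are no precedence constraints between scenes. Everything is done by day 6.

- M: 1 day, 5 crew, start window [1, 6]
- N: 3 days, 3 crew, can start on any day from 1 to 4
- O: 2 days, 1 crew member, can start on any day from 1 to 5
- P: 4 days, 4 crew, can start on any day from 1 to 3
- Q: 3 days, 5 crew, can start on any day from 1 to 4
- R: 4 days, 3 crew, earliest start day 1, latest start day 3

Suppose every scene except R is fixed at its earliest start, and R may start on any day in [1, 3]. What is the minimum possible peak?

18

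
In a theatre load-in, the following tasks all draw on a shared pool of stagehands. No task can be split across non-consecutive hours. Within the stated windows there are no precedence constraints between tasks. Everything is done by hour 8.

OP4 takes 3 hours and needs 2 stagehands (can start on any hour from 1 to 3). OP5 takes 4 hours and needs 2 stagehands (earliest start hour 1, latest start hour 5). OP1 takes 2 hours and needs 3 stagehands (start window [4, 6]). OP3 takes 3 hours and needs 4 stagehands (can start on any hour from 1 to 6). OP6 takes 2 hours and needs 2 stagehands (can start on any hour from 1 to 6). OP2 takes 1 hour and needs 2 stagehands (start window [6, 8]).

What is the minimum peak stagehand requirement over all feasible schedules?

Early-start (OP4@1, OP5@1, OP1@4, OP3@1, OP6@1, OP2@6) gives peak 10: h1:10  h2:10  h3:8  h4:5  h5:3  h6:2  h7:0  h8:0.
Shift OP3→6.
Schedule OP4@1, OP5@1, OP1@4, OP3@6, OP6@1, OP2@6: h1:6  h2:6  h3:4  h4:5  h5:3  h6:6  h7:4  h8:4 — peak 6.

6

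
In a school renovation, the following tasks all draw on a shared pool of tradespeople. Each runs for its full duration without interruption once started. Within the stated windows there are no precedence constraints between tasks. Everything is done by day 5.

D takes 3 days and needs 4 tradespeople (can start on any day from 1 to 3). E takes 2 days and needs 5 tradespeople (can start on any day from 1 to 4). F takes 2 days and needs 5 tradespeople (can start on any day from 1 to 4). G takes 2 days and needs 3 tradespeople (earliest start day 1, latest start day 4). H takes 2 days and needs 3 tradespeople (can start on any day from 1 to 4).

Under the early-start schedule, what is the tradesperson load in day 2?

20

At early start, day 2 has: D, E, F, G, H.
Demand: 4 + 5 + 5 + 3 + 3 = 20.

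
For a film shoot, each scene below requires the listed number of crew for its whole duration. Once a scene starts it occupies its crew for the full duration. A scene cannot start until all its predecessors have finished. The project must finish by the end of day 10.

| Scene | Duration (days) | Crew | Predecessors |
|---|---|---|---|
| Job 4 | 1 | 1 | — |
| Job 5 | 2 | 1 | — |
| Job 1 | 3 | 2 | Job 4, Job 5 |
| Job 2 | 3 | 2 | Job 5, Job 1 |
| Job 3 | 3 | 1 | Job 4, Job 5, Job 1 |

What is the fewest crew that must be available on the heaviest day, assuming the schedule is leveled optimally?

3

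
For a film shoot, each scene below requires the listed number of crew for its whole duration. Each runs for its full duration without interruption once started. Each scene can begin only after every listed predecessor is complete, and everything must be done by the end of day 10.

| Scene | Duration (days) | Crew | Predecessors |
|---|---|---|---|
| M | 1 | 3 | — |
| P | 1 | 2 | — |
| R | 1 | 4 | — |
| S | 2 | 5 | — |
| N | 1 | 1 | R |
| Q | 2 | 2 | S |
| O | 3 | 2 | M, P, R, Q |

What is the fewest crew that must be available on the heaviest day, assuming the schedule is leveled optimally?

Early-start (M@1, P@1, R@1, S@1, N@2, Q@3, O@5) gives peak 14: d1:14  d2:6  d3:2  d4:2  d5:2  d6:2  d7:2  d8:0  d9:0  d10:0.
Shift R→2, S→3, N→5, Q→5, O→7.
Schedule M@1, P@1, R@2, S@3, N@5, Q@5, O@7: d1:5  d2:4  d3:5  d4:5  d5:3  d6:2  d7:2  d8:2  d9:2  d10:0 — peak 5.

5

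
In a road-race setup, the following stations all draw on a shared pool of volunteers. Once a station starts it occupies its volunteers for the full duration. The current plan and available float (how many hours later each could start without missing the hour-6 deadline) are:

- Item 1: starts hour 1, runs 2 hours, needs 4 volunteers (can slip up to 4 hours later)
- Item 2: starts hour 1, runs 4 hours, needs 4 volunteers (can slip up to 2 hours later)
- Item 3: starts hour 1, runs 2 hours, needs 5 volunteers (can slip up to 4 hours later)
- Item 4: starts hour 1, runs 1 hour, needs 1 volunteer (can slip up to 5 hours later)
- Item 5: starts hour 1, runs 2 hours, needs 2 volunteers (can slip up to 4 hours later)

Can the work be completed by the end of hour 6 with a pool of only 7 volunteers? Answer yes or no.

no

The minimum achievable peak is 8; 7 < 8, so no feasible schedule stays within the cap.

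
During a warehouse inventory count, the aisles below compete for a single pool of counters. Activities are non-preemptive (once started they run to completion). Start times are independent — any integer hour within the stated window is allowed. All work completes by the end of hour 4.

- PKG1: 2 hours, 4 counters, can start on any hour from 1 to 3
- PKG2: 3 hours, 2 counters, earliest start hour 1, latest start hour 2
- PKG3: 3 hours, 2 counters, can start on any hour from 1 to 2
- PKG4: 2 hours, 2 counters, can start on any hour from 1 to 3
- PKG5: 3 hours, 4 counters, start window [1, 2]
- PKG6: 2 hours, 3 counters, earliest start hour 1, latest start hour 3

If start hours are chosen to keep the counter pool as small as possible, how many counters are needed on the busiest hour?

Early-start (PKG1@1, PKG2@1, PKG3@1, PKG4@1, PKG5@1, PKG6@1) gives peak 17: h1:17  h2:17  h3:8  h4:0.
Shift PKG4→3, PKG6→3.
Schedule PKG1@1, PKG2@1, PKG3@1, PKG4@3, PKG5@1, PKG6@3: h1:12  h2:12  h3:13  h4:5 — peak 13.

13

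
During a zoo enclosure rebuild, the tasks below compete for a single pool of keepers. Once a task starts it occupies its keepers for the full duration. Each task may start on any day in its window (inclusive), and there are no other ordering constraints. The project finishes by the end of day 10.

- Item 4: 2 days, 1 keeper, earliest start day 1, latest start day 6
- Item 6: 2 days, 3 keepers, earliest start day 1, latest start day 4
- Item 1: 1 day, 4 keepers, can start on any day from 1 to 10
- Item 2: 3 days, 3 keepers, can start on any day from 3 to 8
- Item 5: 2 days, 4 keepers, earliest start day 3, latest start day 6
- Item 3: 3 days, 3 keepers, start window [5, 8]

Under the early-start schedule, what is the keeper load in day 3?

At early start, day 3 has: Item 2, Item 5.
Demand: 3 + 4 = 7.

7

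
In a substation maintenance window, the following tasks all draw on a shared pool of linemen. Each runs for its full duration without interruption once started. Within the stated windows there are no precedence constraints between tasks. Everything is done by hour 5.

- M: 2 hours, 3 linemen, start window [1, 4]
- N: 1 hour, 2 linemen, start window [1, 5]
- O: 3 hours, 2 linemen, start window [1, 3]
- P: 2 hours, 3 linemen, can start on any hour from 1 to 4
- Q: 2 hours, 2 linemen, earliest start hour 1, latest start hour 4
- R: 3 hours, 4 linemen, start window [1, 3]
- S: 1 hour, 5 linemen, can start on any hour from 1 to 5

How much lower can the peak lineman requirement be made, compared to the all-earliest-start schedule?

Early-start peak: h1:21  h2:14  h3:6  h4:0  h5:0 ⇒ 21.
Leveled (M@1, N@1, O@1, P@3, Q@1, R@3, S@5): h1:9  h2:7  h3:9  h4:7  h5:9 ⇒ 9.
Reduction 21 − 9 = 12.

12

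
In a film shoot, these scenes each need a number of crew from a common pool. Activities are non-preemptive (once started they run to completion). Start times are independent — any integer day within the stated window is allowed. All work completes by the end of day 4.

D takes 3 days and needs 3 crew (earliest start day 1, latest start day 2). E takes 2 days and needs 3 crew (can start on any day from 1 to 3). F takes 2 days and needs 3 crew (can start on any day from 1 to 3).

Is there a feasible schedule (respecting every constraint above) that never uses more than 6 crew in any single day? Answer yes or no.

yes

Schedule D@1, E@1, F@3: d1:6  d2:6  d3:6  d4:3 — peak 6 ≤ 6.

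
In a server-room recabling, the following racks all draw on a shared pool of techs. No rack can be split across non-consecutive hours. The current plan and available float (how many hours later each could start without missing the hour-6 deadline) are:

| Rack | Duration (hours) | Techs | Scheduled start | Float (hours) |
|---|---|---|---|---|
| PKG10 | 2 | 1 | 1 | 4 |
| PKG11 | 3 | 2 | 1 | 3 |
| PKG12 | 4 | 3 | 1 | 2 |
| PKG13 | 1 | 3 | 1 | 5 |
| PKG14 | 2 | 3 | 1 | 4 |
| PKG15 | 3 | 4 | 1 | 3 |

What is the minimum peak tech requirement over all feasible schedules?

Early-start (PKG10@1, PKG11@1, PKG12@1, PKG13@1, PKG14@1, PKG15@1) gives peak 16: h1:16  h2:13  h3:9  h4:3  h5:0  h6:0.
Shift PKG13→3, PKG14→5, PKG15→4.
Schedule PKG10@1, PKG11@1, PKG12@1, PKG13@3, PKG14@5, PKG15@4: h1:6  h2:6  h3:8  h4:7  h5:7  h6:7 — peak 8.

8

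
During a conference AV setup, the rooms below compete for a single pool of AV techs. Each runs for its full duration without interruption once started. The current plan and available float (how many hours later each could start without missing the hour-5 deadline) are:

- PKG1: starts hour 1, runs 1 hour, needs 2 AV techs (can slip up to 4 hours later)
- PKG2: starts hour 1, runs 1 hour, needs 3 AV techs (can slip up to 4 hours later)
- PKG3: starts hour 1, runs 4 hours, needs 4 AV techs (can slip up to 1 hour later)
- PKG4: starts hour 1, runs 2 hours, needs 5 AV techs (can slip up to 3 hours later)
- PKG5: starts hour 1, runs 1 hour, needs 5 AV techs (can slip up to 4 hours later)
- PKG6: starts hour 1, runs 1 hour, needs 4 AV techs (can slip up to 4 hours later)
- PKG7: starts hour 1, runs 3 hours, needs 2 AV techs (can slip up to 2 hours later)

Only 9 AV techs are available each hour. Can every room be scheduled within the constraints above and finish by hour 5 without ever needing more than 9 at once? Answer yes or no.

Total AV tech-hours = 46; over 5 hours the average is 46/5 > 9, so some hour must exceed 9.

no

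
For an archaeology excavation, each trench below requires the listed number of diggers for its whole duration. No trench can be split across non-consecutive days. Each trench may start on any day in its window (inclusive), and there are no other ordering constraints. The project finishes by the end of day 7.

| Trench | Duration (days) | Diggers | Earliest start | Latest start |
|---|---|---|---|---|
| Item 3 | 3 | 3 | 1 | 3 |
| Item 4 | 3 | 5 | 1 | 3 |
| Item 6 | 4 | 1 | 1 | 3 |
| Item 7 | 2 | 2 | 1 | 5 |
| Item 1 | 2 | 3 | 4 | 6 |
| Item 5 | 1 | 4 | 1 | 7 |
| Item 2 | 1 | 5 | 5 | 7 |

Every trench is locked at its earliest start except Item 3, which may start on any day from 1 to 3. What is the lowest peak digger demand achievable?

Item 3@1: d1:15  d2:11  d3:9  d4:4  d5:8  d6:0  d7:0 → peak 15
Item 3@2: d1:12  d2:11  d3:9  d4:7  d5:8  d6:0  d7:0 → peak 12
Item 3@3: d1:12  d2:8  d3:9  d4:7  d5:11  d6:0  d7:0 → peak 12
Best is Item 3@2, peak 12.

12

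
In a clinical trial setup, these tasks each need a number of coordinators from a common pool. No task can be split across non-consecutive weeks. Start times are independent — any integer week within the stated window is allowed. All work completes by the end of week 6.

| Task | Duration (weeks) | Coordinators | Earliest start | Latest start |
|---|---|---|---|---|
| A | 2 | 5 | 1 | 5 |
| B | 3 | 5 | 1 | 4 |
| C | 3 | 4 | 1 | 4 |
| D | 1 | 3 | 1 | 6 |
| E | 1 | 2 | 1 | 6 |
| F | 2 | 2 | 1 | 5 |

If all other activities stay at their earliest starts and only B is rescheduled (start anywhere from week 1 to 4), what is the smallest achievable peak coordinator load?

16

B@1: w1:21  w2:16  w3:9  w4:0  w5:0  w6:0 → peak 21
B@2: w1:16  w2:16  w3:9  w4:5  w5:0  w6:0 → peak 16
B@3: w1:16  w2:11  w3:9  w4:5  w5:5  w6:0 → peak 16
B@4: w1:16  w2:11  w3:4  w4:5  w5:5  w6:5 → peak 16
Best is B@2, peak 16.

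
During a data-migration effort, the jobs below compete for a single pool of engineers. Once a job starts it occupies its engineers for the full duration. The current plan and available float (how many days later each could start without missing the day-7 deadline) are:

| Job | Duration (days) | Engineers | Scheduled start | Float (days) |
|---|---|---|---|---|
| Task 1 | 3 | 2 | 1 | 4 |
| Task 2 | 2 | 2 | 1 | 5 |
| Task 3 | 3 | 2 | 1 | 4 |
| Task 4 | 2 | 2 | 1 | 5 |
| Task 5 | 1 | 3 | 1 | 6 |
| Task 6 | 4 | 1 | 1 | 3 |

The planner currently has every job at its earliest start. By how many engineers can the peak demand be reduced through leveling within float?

Early-start peak: d1:12  d2:9  d3:5  d4:1  d5:0  d6:0  d7:0 ⇒ 12.
Leveled (Task 1@1, Task 2@1, Task 3@3, Task 4@4, Task 5@6, Task 6@1): d1:5  d2:5  d3:5  d4:5  d5:4  d6:3  d7:0 ⇒ 5.
Reduction 12 − 5 = 7.

7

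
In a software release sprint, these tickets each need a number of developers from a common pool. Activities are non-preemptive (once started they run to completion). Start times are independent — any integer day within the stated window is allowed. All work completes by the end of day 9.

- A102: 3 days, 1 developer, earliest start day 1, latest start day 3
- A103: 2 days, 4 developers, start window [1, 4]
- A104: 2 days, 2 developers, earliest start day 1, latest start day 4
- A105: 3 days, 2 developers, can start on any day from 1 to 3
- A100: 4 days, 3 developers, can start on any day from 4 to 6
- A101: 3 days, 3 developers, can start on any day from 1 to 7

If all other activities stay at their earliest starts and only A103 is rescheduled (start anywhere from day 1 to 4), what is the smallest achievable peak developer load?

A103@1: d1:12  d2:12  d3:6  d4:3  d5:3  d6:3  d7:3  d8:0  d9:0 → peak 12
A103@2: d1:8  d2:12  d3:10  d4:3  d5:3  d6:3  d7:3  d8:0  d9:0 → peak 12
A103@3: d1:8  d2:8  d3:10  d4:7  d5:3  d6:3  d7:3  d8:0  d9:0 → peak 10
A103@4: d1:8  d2:8  d3:6  d4:7  d5:7  d6:3  d7:3  d8:0  d9:0 → peak 8
Best is A103@4, peak 8.

8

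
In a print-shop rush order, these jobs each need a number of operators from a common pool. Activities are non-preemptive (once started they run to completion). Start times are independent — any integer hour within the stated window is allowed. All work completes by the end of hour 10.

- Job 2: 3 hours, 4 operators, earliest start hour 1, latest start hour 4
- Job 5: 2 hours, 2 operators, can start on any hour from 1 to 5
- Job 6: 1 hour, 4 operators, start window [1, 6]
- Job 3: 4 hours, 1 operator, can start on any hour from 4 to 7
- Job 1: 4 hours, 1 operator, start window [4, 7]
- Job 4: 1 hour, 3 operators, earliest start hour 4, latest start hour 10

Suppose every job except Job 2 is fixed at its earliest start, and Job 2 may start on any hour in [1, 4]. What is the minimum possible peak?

9

Job 2@1: h1:10  h2:6  h3:4  h4:5  h5:2  h6:2  h7:2  h8:0  h9:0  h10:0 → peak 10
Job 2@2: h1:6  h2:6  h3:4  h4:9  h5:2  h6:2  h7:2  h8:0  h9:0  h10:0 → peak 9
Job 2@3: h1:6  h2:2  h3:4  h4:9  h5:6  h6:2  h7:2  h8:0  h9:0  h10:0 → peak 9
Job 2@4: h1:6  h2:2  h3:0  h4:9  h5:6  h6:6  h7:2  h8:0  h9:0  h10:0 → peak 9
Best is Job 2@2, peak 9.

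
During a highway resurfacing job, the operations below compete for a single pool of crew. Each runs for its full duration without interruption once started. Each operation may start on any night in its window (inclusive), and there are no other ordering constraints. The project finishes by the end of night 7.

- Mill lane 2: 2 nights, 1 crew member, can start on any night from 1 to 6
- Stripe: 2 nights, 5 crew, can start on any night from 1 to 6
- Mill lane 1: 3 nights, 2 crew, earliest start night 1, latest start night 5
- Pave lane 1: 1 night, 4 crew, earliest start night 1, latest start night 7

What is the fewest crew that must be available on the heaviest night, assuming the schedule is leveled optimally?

Early-start (Mill lane 2@1, Stripe@1, Mill lane 1@1, Pave lane 1@1) gives peak 12: n1:12  n2:8  n3:2  n4:0  n5:0  n6:0  n7:0.
Shift Stripe→3, Mill lane 1→5.
Schedule Mill lane 2@1, Stripe@3, Mill lane 1@5, Pave lane 1@1: n1:5  n2:1  n3:5  n4:5  n5:2  n6:2  n7:2 — peak 5.

5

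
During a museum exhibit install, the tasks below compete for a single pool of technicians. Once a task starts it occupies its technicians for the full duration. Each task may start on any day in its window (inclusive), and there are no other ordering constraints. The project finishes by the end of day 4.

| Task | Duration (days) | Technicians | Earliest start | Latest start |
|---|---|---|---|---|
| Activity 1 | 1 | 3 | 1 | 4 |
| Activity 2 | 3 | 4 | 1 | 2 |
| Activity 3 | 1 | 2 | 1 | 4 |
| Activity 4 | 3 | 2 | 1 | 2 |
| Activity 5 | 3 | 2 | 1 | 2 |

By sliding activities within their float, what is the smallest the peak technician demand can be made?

8

Early-start (Activity 1@1, Activity 2@1, Activity 3@1, Activity 4@1, Activity 5@1) gives peak 13: d1:13  d2:8  d3:8  d4:0.
Shift Activity 3→4, Activity 4→2, Activity 5→2.
Schedule Activity 1@1, Activity 2@1, Activity 3@4, Activity 4@2, Activity 5@2: d1:7  d2:8  d3:8  d4:6 — peak 8.
Total technician-days = 29 over 4 days ⇒ peak ≥ ⌈29/4⌉ = 8, so 8 is optimal.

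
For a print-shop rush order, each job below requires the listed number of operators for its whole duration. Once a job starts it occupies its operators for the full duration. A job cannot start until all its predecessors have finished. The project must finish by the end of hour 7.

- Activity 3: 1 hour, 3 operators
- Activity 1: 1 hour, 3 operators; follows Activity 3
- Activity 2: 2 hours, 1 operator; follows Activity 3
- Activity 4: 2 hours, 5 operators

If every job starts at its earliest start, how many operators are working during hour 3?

1

At early start, hour 3 has: Activity 2.
Demand: 1 = 1.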